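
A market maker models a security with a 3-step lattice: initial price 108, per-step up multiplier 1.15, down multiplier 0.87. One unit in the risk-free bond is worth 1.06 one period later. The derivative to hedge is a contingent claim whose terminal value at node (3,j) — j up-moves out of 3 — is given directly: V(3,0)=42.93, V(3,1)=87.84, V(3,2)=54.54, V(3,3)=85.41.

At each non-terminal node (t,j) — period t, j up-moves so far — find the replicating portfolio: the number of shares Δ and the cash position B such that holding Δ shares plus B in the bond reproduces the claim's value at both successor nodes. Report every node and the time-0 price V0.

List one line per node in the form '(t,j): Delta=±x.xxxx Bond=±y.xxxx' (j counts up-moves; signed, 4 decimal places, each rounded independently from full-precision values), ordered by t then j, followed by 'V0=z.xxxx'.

(0,0): Delta=0.1274 Bond=45.6912
(1,0): Delta=-0.2926 Bond=87.8981
(1,1): Delta=0.2779 Bond=29.7385
(2,0): Delta=1.9621 Bond=-91.1432
(2,1): Delta=-1.1006 Bond=180.4791
(2,2): Delta=0.7719 Bond=-39.0354
V0=59.4481

Risk-neutral probability p* = (R−d)/(u−d) = (1.06−0.87)/(1.15−0.87) = 0.6786.
At expiry t=3: V(3,0)=42.9300, V(3,1)=87.8400, V(3,2)=54.5400, V(3,3)=85.4100
  t=2,j=0: stock 81.7452 → up 94.0070 (V=87.8400), down 71.1183 (V=42.9300). Price 69.2497; hedge Δ=1.9621, bond B=-91.1432.
  t=2,j=1: stock 108.0540 → up 124.2621 (V=54.5400), down 94.0070 (V=87.8400). Price 61.5505; hedge Δ=-1.1006, bond B=180.4791.
  t=2,j=2: stock 142.8300 → up 164.2545 (V=85.4100), down 124.2621 (V=54.5400). Price 71.2146; hedge Δ=0.7719, bond B=-39.0354.
  t=1,j=0: stock 93.9600 → up 108.0540 (V=61.5505), down 81.7452 (V=69.2497). Price 60.4012; hedge Δ=-0.2926, bond B=87.8981.
  t=1,j=1: stock 124.2000 → up 142.8300 (V=71.2146), down 108.0540 (V=61.5505). Price 64.2531; hedge Δ=0.2779, bond B=29.7385.
  t=0,j=0: stock 108.0000 → up 124.2000 (V=64.2531), down 93.9600 (V=60.4012). Price 59.4481; hedge Δ=0.1274, bond B=45.6912.
Root portfolio cost Δ·108+B reproduces V0=59.4481.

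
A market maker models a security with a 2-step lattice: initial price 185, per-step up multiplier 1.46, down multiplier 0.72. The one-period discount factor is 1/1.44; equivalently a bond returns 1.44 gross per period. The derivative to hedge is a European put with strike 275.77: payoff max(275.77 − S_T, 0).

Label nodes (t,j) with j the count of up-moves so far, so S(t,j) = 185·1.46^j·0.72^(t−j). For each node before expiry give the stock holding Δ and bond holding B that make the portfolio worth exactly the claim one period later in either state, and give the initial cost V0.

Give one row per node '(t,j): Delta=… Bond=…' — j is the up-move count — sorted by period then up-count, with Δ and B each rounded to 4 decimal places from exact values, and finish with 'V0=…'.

Since d<R<u, set p* = (R−d)/(u−d) = 0.9730; price each node as the discounted p*-expectation of its children.
Payoff layer (t=2): V(2,0)=179.8660, V(2,1)=81.2980, V(2,2)=0.0000
Node (1,0) S=133.2000: V=(p*·81.2980+(1−p*)·179.8660)/1.44=58.3069; Δ=(81.2980−179.8660)/(194.4720−95.9040)=-1.0000; B=V−Δ·S=191.5069
Node (1,1) S=270.1000: V=(p*·0.0000+(1−p*)·81.2980)/1.44=1.5259; Δ=(0.0000−81.2980)/(394.3460−194.4720)=-0.4067; B=V−Δ·S=111.3880
Node (0,0) S=185.0000: V=(p*·1.5259+(1−p*)·58.3069)/1.44=2.1253; Δ=(1.5259−58.3069)/(270.1000−133.2000)=-0.4148; B=V−Δ·S=78.8565
The time-0 hedge costs 2.1253, which is the no-arbitrage price.

(0,0): Delta=-0.4148 Bond=78.8565
(1,0): Delta=-1.0000 Bond=191.5069
(1,1): Delta=-0.4067 Bond=111.3880
V0=2.1253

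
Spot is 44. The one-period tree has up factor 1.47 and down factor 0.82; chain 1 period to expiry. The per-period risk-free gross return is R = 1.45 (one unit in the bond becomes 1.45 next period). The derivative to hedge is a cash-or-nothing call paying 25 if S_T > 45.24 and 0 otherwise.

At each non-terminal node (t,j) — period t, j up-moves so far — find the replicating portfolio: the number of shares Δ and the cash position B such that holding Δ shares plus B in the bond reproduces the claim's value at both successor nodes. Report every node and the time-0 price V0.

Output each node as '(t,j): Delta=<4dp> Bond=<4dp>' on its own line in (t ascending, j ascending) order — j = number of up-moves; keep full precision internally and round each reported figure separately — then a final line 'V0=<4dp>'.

No-arbitrage ⇒ martingale measure with p* = (R−d)/(u−d) = 0.9692.
Payoff layer (t=1): V(1,0)=0.0000, V(1,1)=25.0000
  t=0,j=0: stock 44.0000 → up 64.6800 (V=25.0000), down 36.0800 (V=0.0000). Price 16.7109; hedge Δ=0.8741, bond B=-21.7507.
Each (Δ,B) replicates both successor values, so the strategy is self-financing and V0 is arbitrage-free.

(0,0): Delta=0.8741 Bond=-21.7507
V0=16.7109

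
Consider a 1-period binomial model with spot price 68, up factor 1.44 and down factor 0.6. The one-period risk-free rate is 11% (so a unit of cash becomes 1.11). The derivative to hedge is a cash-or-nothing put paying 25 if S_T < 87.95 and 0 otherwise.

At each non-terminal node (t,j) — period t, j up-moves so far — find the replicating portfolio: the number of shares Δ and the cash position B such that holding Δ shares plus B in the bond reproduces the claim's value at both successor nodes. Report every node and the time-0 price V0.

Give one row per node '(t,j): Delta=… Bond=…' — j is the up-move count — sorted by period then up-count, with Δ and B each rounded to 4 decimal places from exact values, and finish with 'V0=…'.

(0,0): Delta=-0.4377 Bond=38.6100
V0=8.8481

No-arbitrage ⇒ martingale measure with p* = (R−d)/(u−d) = 0.6071.
Terminal values V(1,·): V(1,0)=25.0000, V(1,1)=0.0000
Node (0,0) S=68.0000: V=(p*·0.0000+(1−p*)·25.0000)/1.11=8.8481; Δ=(0.0000−25.0000)/(97.9200−40.8000)=-0.4377; B=V−Δ·S=38.6100
Check: Δ(0,0)·S0 + B(0,0) = 8.8481 = V0.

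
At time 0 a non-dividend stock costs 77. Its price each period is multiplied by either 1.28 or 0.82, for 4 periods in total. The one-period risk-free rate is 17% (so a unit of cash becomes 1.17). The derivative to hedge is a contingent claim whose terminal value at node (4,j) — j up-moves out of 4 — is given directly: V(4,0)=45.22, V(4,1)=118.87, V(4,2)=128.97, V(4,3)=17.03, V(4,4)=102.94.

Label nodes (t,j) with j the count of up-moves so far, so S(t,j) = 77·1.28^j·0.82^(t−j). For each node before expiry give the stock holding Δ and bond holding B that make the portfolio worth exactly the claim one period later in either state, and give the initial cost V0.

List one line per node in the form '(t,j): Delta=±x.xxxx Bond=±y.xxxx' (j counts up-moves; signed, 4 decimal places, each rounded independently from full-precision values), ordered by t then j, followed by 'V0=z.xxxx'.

(0,0): Delta=-0.1115 Bond=47.2118
(1,0): Delta=-1.4316 Bond=138.5900
(1,1): Delta=0.1543 Bond=29.0415
(2,0): Delta=0.9078 Bond=41.0285
(2,1): Delta=-1.9026 Bond=200.2172
(2,2): Delta=0.5685 Bond=-18.2679
(3,0): Delta=3.7712 Bond=-73.5634
(3,1): Delta=0.3313 Bond=86.2100
(3,2): Delta=-2.3524 Bond=280.7822
(3,3): Delta=1.1566 Bond=-116.3367
V0=38.6298

Since d<R<u, set p* = (R−d)/(u−d) = 0.7609; price each node as the discounted p*-expectation of its children.
Payoff layer (t=4): V(4,0)=45.2200, V(4,1)=118.8700, V(4,2)=128.9700, V(4,3)=17.0300, V(4,4)=102.9400
Node (3,0) S=42.4553: V=(p*·118.8700+(1−p*)·45.2200)/1.17=86.5453; Δ=(118.8700−45.2200)/(54.3428−34.8134)=3.7712; B=V−Δ·S=-73.5634
Node (3,1) S=66.2717: V=(p*·128.9700+(1−p*)·118.8700)/1.17=108.1665; Δ=(128.9700−118.8700)/(84.8278−54.3428)=0.3313; B=V−Δ·S=86.2100
Node (3,2) S=103.4486: V=(p*·17.0300+(1−p*)·128.9700)/1.17=37.4344; Δ=(17.0300−128.9700)/(132.4142−84.8278)=-2.3524; B=V−Δ·S=280.7822
Node (3,3) S=161.4807: V=(p*·102.9400+(1−p*)·17.0300)/1.17=70.4242; Δ=(102.9400−17.0300)/(206.6953−132.4142)=1.1566; B=V−Δ·S=-116.3367
Node (2,0) S=51.7748: V=(p*·108.1665+(1−p*)·86.5453)/1.17=88.0309; Δ=(108.1665−86.5453)/(66.2717−42.4553)=0.9078; B=V−Δ·S=41.0285
Node (2,1) S=80.8192: V=(p*·37.4344+(1−p*)·108.1665)/1.17=46.4518; Δ=(37.4344−108.1665)/(103.4486−66.2717)=-1.9026; B=V−Δ·S=200.2172
Node (2,2) S=126.1568: V=(p*·70.4242+(1−p*)·37.4344)/1.17=53.4490; Δ=(70.4242−37.4344)/(161.4807−103.4486)=0.5685; B=V−Δ·S=-18.2679
Node (1,0) S=63.1400: V=(p*·46.4518+(1−p*)·88.0309)/1.17=48.2005; Δ=(46.4518−88.0309)/(80.8192−51.7748)=-1.4316; B=V−Δ·S=138.5900
Node (1,1) S=98.5600: V=(p*·53.4490+(1−p*)·46.4518)/1.17=44.2528; Δ=(53.4490−46.4518)/(126.1568−80.8192)=0.1543; B=V−Δ·S=29.0415
Node (0,0) S=77.0000: V=(p*·44.2528+(1−p*)·48.2005)/1.17=38.6298; Δ=(44.2528−48.2005)/(98.5600−63.1400)=-0.1115; B=V−Δ·S=47.2118
Self-financing check: at every node Δ·S+B equals the discounted successor values.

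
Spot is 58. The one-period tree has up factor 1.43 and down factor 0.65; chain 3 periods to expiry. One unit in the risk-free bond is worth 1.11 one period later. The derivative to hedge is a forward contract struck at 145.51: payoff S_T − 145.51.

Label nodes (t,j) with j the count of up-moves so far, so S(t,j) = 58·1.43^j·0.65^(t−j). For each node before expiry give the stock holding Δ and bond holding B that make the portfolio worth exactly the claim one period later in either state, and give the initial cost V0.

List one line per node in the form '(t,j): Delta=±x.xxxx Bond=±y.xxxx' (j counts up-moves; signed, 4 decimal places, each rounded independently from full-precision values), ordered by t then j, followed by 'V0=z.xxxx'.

Since d<R<u, set p* = (R−d)/(u−d) = 0.5897; price each node as the discounted p*-expectation of its children.
Terminal values V(3,·): V(3,0)=-129.5817, V(3,1)=-110.4678, V(3,2)=-68.4173, V(3,3)=24.0940
Node (2,0) S=24.5050: V=(p*·-110.4678+(1−p*)·-129.5817)/1.11=-106.5851; Δ=(-110.4678−-129.5817)/(35.0421−15.9283)=1.0000; B=V−Δ·S=-131.0901
Node (2,1) S=53.9110: V=(p*·-68.4173+(1−p*)·-110.4678)/1.11=-77.1791; Δ=(-68.4173−-110.4678)/(77.0927−35.0421)=1.0000; B=V−Δ·S=-131.0901
Node (2,2) S=118.6042: V=(p*·24.0940+(1−p*)·-68.4173)/1.11=-12.4859; Δ=(24.0940−-68.4173)/(169.6040−77.0927)=1.0000; B=V−Δ·S=-131.0901
Node (1,0) S=37.7000: V=(p*·-77.1791+(1−p*)·-106.5851)/1.11=-80.3992; Δ=(-77.1791−-106.5851)/(53.9110−24.5050)=1.0000; B=V−Δ·S=-118.0992
Node (1,1) S=82.9400: V=(p*·-12.4859+(1−p*)·-77.1791)/1.11=-35.1592; Δ=(-12.4859−-77.1791)/(118.6042−53.9110)=1.0000; B=V−Δ·S=-118.0992
Node (0,0) S=58.0000: V=(p*·-35.1592+(1−p*)·-80.3992)/1.11=-48.3957; Δ=(-35.1592−-80.3992)/(82.9400−37.7000)=1.0000; B=V−Δ·S=-106.3957
Each (Δ,B) replicates both successor values, so the strategy is self-financing and V0 is arbitrage-free.

(0,0): Delta=1.0000 Bond=-106.3957
(1,0): Delta=1.0000 Bond=-118.0992
(1,1): Delta=1.0000 Bond=-118.0992
(2,0): Delta=1.0000 Bond=-131.0901
(2,1): Delta=1.0000 Bond=-131.0901
(2,2): Delta=1.0000 Bond=-131.0901
V0=-48.3957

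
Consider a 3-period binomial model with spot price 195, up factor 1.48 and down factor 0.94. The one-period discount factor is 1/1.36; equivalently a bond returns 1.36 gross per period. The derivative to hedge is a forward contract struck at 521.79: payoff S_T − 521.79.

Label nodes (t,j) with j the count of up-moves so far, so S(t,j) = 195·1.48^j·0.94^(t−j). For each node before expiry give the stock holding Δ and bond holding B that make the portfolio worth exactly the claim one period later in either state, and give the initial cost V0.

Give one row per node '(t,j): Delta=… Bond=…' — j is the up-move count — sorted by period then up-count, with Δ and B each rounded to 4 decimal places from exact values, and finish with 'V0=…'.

(0,0): Delta=1.0000 Bond=-207.4336
(1,0): Delta=1.0000 Bond=-282.1096
(1,1): Delta=1.0000 Bond=-282.1096
(2,0): Delta=1.0000 Bond=-383.6691
(2,1): Delta=1.0000 Bond=-383.6691
(2,2): Delta=1.0000 Bond=-383.6691
V0=-12.4336

Risk-neutral probability p* = (R−d)/(u−d) = (1.36−0.94)/(1.48−0.94) = 0.7778.
Terminal values V(3,·): V(3,0)=-359.8261, V(3,1)=-266.7830, V(3,2)=-120.2897, V(3,3)=110.3594
  t=2,j=0: stock 172.3020 → up 255.0070 (V=-266.7830), down 161.9639 (V=-359.8261). Price -211.3671; hedge Δ=1.0000, bond B=-383.6691.
  t=2,j=1: stock 271.2840 → up 401.5003 (V=-120.2897), down 255.0070 (V=-266.7830). Price -112.3851; hedge Δ=1.0000, bond B=-383.6691.
  t=2,j=2: stock 427.1280 → up 632.1494 (V=110.3594), down 401.5003 (V=-120.2897). Price 43.4589; hedge Δ=1.0000, bond B=-383.6691.
  t=1,j=0: stock 183.3000 → up 271.2840 (V=-112.3851), down 172.3020 (V=-211.3671). Price -98.8096; hedge Δ=1.0000, bond B=-282.1096.
  t=1,j=1: stock 288.6000 → up 427.1280 (V=43.4589), down 271.2840 (V=-112.3851). Price 6.4904; hedge Δ=1.0000, bond B=-282.1096.
  t=0,j=0: stock 195.0000 → up 288.6000 (V=6.4904), down 183.3000 (V=-98.8096). Price -12.4336; hedge Δ=1.0000, bond B=-207.4336.
Root portfolio cost Δ·195+B reproduces V0=-12.4336.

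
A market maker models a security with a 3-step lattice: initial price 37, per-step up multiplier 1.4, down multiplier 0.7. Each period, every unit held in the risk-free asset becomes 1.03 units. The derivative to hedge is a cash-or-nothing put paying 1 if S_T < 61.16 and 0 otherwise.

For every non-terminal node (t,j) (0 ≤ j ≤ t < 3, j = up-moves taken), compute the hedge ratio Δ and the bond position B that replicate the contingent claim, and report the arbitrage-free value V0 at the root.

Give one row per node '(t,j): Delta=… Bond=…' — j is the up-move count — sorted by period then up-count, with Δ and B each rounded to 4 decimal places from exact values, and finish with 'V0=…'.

(0,0): Delta=-0.0081 Bond=1.1185
(1,0): Delta=0.0000 Bond=0.9426
(1,1): Delta=-0.0126 Bond=1.3870
(2,0): Delta=0.0000 Bond=0.9709
(2,1): Delta=0.0000 Bond=0.9709
(2,2): Delta=-0.0197 Bond=1.9417
V0=0.8193

The replicating-portfolio and risk-neutral prices coincide; use p* = (1.03−0.7)/(1.4−0.7) = 0.4714 for the latter.
Payoff layer (t=3): V(3,0)=1.0000, V(3,1)=1.0000, V(3,2)=1.0000, V(3,3)=0.0000
(2,0): S=18.1300. Δ = (V_up−V_dn)/(S_up−S_dn) = (1.0000−1.0000)/(25.3820−12.6910) = 0.0000. V = [p*·1.0000 + (1−p*)·1.0000]/1.03 = 0.9709. B = V − Δ·S = 0.9709.
(2,1): S=36.2600. Δ = (V_up−V_dn)/(S_up−S_dn) = (1.0000−1.0000)/(50.7640−25.3820) = 0.0000. V = [p*·1.0000 + (1−p*)·1.0000]/1.03 = 0.9709. B = V − Δ·S = 0.9709.
(2,2): S=72.5200. Δ = (V_up−V_dn)/(S_up−S_dn) = (0.0000−1.0000)/(101.5280−50.7640) = -0.0197. V = [p*·0.0000 + (1−p*)·1.0000]/1.03 = 0.5132. B = V − Δ·S = 1.9417.
(1,0): S=25.9000. Δ = (V_up−V_dn)/(S_up−S_dn) = (0.9709−0.9709)/(36.2600−18.1300) = 0.0000. V = [p*·0.9709 + (1−p*)·0.9709]/1.03 = 0.9426. B = V − Δ·S = 0.9426.
(1,1): S=51.8000. Δ = (V_up−V_dn)/(S_up−S_dn) = (0.5132−0.9709)/(72.5200−36.2600) = -0.0126. V = [p*·0.5132 + (1−p*)·0.9709]/1.03 = 0.7331. B = V − Δ·S = 1.3870.
(0,0): S=37.0000. Δ = (V_up−V_dn)/(S_up−S_dn) = (0.7331−0.9426)/(51.8000−25.9000) = -0.0081. V = [p*·0.7331 + (1−p*)·0.9426]/1.03 = 0.8193. B = V − Δ·S = 1.1185.
Each (Δ,B) replicates both successor values, so the strategy is self-financing and V0 is arbitrage-free.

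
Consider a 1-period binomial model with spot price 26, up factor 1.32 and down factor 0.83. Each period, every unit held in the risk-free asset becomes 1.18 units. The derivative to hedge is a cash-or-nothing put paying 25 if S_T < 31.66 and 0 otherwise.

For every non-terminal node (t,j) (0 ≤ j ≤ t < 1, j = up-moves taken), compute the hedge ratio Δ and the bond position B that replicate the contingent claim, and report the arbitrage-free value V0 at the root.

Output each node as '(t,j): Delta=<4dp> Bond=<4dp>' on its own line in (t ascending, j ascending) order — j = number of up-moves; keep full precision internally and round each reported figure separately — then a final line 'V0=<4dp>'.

Risk-neutral probability p* = (R−d)/(u−d) = (1.18−0.83)/(1.32−0.83) = 0.7143.
Payoff layer (t=1): V(1,0)=25.0000, V(1,1)=0.0000
Node (0,0) S=26.0000: V=(p*·0.0000+(1−p*)·25.0000)/1.18=6.0533; Δ=(0.0000−25.0000)/(34.3200−21.5800)=-1.9623; B=V−Δ·S=57.0737
Root portfolio cost Δ·26+B reproduces V0=6.0533.

(0,0): Delta=-1.9623 Bond=57.0737
V0=6.0533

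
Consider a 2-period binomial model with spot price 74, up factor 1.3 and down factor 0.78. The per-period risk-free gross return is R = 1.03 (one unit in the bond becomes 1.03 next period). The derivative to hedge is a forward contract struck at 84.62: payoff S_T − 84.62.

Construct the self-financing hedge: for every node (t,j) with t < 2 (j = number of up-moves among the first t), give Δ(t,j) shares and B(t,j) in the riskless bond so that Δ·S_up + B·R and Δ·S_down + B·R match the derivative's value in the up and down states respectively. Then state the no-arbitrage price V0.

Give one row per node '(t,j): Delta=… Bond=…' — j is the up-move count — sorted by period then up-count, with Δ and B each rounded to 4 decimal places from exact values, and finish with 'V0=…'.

(0,0): Delta=1.0000 Bond=-79.7625
(1,0): Delta=1.0000 Bond=-82.1553
(1,1): Delta=1.0000 Bond=-82.1553
V0=-5.7625

Under the risk-neutral measure, an up-move has probability p* = (R−d)/(u−d) = 0.4808 and values discount at R = 1.03.
Terminal payoffs: V(2,0)=-39.5984, V(2,1)=-9.5840, V(2,2)=40.4400
  t=1,j=0: stock 57.7200 → up 75.0360 (V=-9.5840), down 45.0216 (V=-39.5984). Price -24.4353; hedge Δ=1.0000, bond B=-82.1553.
  t=1,j=1: stock 96.2000 → up 125.0600 (V=40.4400), down 75.0360 (V=-9.5840). Price 14.0447; hedge Δ=1.0000, bond B=-82.1553.
  t=0,j=0: stock 74.0000 → up 96.2000 (V=14.0447), down 57.7200 (V=-24.4353). Price -5.7625; hedge Δ=1.0000, bond B=-79.7625.
Root portfolio cost Δ·74+B reproduces V0=-5.7625.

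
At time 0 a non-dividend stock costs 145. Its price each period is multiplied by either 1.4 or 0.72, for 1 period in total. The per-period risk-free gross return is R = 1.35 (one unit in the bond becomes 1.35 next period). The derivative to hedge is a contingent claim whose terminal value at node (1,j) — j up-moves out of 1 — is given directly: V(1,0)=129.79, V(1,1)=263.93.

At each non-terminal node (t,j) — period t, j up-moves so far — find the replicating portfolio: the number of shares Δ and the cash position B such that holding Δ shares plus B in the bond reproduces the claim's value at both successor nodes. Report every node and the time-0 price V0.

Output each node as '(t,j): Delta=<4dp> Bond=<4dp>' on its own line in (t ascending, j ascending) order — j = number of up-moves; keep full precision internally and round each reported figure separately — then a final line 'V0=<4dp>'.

(0,0): Delta=1.3604 Bond=-9.0671
V0=188.1976

Since d<R<u, set p* = (R−d)/(u−d) = 0.9265; price each node as the discounted p*-expectation of its children.
Terminal payoffs: V(1,0)=129.7900, V(1,1)=263.9300
  t=0,j=0: stock 145.0000 → up 203.0000 (V=263.9300), down 104.4000 (V=129.7900). Price 188.1976; hedge Δ=1.3604, bond B=-9.0671.
Self-financing check: at every node Δ·S+B equals the discounted successor values.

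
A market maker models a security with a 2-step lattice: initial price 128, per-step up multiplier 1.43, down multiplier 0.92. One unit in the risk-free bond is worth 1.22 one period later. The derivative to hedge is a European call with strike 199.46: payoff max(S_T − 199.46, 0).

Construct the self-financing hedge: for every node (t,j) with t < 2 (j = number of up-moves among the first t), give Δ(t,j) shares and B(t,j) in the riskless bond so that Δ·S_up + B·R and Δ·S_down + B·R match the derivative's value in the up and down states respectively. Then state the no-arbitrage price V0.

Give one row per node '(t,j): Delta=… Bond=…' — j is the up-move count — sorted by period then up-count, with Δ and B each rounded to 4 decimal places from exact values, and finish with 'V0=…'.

(0,0): Delta=0.4601 Bond=-44.4066
(1,0): Delta=0.0000 Bond=0.0000
(1,1): Delta=0.6672 Bond=-92.0994
V0=14.4804

Under the risk-neutral measure, an up-move has probability p* = (R−d)/(u−d) = 0.5882 and values discount at R = 1.22.
Terminal payoffs: V(2,0)=0.0000, V(2,1)=0.0000, V(2,2)=62.2872
(1,0): S=117.7600. Δ = (V_up−V_dn)/(S_up−S_dn) = (0.0000−0.0000)/(168.3968−108.3392) = 0.0000. V = [p*·0.0000 + (1−p*)·0.0000]/1.22 = 0.0000. B = V − Δ·S = 0.0000.
(1,1): S=183.0400. Δ = (V_up−V_dn)/(S_up−S_dn) = (62.2872−0.0000)/(261.7472−168.3968) = 0.6672. V = [p*·62.2872 + (1−p*)·0.0000]/1.22 = 30.0324. B = V − Δ·S = -92.0994.
(0,0): S=128.0000. Δ = (V_up−V_dn)/(S_up−S_dn) = (30.0324−0.0000)/(183.0400−117.7600) = 0.4601. V = [p*·30.0324 + (1−p*)·0.0000]/1.22 = 14.4804. B = V − Δ·S = -44.4066.
Check: Δ(0,0)·S0 + B(0,0) = 14.4804 = V0.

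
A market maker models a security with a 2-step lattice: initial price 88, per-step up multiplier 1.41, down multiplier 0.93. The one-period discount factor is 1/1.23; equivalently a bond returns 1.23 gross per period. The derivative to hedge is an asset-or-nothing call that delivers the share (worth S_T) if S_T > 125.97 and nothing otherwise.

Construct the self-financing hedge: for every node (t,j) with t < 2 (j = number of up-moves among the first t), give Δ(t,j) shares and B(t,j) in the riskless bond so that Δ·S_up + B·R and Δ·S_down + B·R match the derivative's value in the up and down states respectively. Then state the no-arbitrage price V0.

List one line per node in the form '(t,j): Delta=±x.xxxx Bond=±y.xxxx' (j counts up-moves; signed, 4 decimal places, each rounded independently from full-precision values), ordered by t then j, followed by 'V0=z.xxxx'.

(0,0): Delta=2.1046 Bond=-140.0336
(1,0): Delta=0.0000 Bond=0.0000
(1,1): Delta=2.9375 Bond=-275.5862
V0=45.1721

Risk-neutral probability p* = (R−d)/(u−d) = (1.23−0.93)/(1.41−0.93) = 0.6250.
Terminal values V(2,·): V(2,0)=0.0000, V(2,1)=0.0000, V(2,2)=174.9528
  t=1,j=0: stock 81.8400 → up 115.3944 (V=0.0000), down 76.1112 (V=0.0000). Price 0.0000; hedge Δ=0.0000, bond B=0.0000.
  t=1,j=1: stock 124.0800 → up 174.9528 (V=174.9528), down 115.3944 (V=0.0000). Price 88.8988; hedge Δ=2.9375, bond B=-275.5862.
  t=0,j=0: stock 88.0000 → up 124.0800 (V=88.8988), down 81.8400 (V=0.0000). Price 45.1721; hedge Δ=2.1046, bond B=-140.0336.
The time-0 hedge costs 45.1721, which is the no-arbitrage price.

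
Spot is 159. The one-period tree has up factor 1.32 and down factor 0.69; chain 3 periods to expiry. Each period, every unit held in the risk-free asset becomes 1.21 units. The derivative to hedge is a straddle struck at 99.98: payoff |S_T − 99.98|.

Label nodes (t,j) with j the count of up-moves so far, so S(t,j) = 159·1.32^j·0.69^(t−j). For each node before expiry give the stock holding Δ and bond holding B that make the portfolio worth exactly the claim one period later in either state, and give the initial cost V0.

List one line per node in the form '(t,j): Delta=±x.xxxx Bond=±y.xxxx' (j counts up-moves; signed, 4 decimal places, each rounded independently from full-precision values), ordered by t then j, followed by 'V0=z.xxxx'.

No-arbitrage ⇒ martingale measure with p* = (R−d)/(u−d) = 0.8254.
Terminal values V(3,·): V(3,0)=47.7471, V(3,1)=0.0561, V(3,2)=91.1787, V(3,3)=265.7149
Node (2,0) S=75.6999: V=(p*·0.0561+(1−p*)·47.7471)/1.21=6.9282; Δ=(0.0561−47.7471)/(99.9239−52.2329)=-1.0000; B=V−Δ·S=82.6281
Node (2,1) S=144.8172: V=(p*·91.1787+(1−p*)·0.0561)/1.21=62.2053; Δ=(91.1787−0.0561)/(191.1587−99.9239)=0.9988; B=V−Δ·S=-82.4337
Node (2,2) S=277.0416: V=(p*·265.7149+(1−p*)·91.1787)/1.21=194.4135; Δ=(265.7149−91.1787)/(365.6949−191.1587)=1.0000; B=V−Δ·S=-82.6281
Node (1,0) S=109.7100: V=(p*·62.2053+(1−p*)·6.9282)/1.21=43.4328; Δ=(62.2053−6.9282)/(144.8172−75.6999)=0.7998; B=V−Δ·S=-44.3086
Node (1,1) S=209.8800: V=(p*·194.4135+(1−p*)·62.2053)/1.21=141.5947; Δ=(194.4135−62.2053)/(277.0416−144.8172)=0.9999; B=V−Δ·S=-68.2596
Node (0,0) S=159.0000: V=(p*·141.5947+(1−p*)·43.4328)/1.21=102.8556; Δ=(141.5947−43.4328)/(209.8800−109.7100)=0.9800; B=V−Δ·S=-52.9568
Root portfolio cost Δ·159+B reproduces V0=102.8556.

(0,0): Delta=0.9800 Bond=-52.9568
(1,0): Delta=0.7998 Bond=-44.3086
(1,1): Delta=0.9999 Bond=-68.2596
(2,0): Delta=-1.0000 Bond=82.6281
(2,1): Delta=0.9988 Bond=-82.4337
(2,2): Delta=1.0000 Bond=-82.6281
V0=102.8556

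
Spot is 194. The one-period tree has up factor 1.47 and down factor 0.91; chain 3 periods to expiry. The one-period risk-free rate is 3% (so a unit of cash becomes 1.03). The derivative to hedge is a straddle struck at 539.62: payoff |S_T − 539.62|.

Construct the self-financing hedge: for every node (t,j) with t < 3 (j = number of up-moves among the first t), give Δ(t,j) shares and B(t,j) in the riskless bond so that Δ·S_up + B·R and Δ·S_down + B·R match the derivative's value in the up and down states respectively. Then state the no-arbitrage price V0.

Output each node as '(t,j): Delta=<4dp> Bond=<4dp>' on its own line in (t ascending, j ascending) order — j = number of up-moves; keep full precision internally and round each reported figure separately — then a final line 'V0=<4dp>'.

(0,0): Delta=-0.9389 Bond=483.3639
(1,0): Delta=-1.0000 Bond=508.6436
(1,1): Delta=-0.8004 Bond=458.3428
(2,0): Delta=-1.0000 Bond=523.9029
(2,1): Delta=-1.0000 Bond=523.9029
(2,2): Delta=-0.3472 Bond=282.1235
V0=301.2087

Risk-neutral probability p* = (R−d)/(u−d) = (1.03−0.91)/(1.47−0.91) = 0.2143.
At expiry t=3: V(3,0)=393.4272, V(3,1)=303.4624, V(3,2)=158.1347, V(3,3)=76.6255
  t=2,j=0: stock 160.6514 → up 236.1576 (V=303.4624), down 146.1928 (V=393.4272). Price 363.2515; hedge Δ=-1.0000, bond B=523.9029.
  t=2,j=1: stock 259.5138 → up 381.4853 (V=158.1347), down 236.1576 (V=303.4624). Price 264.3891; hedge Δ=-1.0000, bond B=523.9029.
  t=2,j=2: stock 419.2146 → up 616.2455 (V=76.6255), down 381.4853 (V=158.1347). Price 136.5713; hedge Δ=-0.3472, bond B=282.1235.
  t=1,j=0: stock 176.5400 → up 259.5138 (V=264.3891), down 160.6514 (V=363.2515). Price 332.1036; hedge Δ=-1.0000, bond B=508.6436.
  t=1,j=1: stock 285.1800 → up 419.2146 (V=136.5713), down 259.5138 (V=264.3891). Price 230.0967; hedge Δ=-0.8004, bond B=458.3428.
  t=0,j=0: stock 194.0000 → up 285.1800 (V=230.0967), down 176.5400 (V=332.1036). Price 301.2087; hedge Δ=-0.9389, bond B=483.3639.
The time-0 hedge costs 301.2087, which is the no-arbitrage price.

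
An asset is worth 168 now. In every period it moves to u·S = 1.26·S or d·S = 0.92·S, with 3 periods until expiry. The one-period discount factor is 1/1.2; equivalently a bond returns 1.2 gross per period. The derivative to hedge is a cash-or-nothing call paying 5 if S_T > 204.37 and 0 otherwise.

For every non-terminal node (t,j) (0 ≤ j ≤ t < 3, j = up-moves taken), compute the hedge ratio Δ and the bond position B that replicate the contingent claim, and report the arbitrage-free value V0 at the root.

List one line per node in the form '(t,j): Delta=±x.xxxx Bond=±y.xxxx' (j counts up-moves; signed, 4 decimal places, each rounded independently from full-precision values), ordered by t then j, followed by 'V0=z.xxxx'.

No-arbitrage ⇒ martingale measure with p* = (R−d)/(u−d) = 0.8235.
Payoff layer (t=3): V(3,0)=0.0000, V(3,1)=0.0000, V(3,2)=5.0000, V(3,3)=5.0000
(2,0): S=142.1952. Δ = (V_up−V_dn)/(S_up−S_dn) = (0.0000−0.0000)/(179.1660−130.8196) = 0.0000. V = [p*·0.0000 + (1−p*)·0.0000]/1.2 = 0.0000. B = V − Δ·S = 0.0000.
(2,1): S=194.7456. Δ = (V_up−V_dn)/(S_up−S_dn) = (5.0000−0.0000)/(245.3795−179.1660) = 0.0755. V = [p*·5.0000 + (1−p*)·0.0000]/1.2 = 3.4314. B = V − Δ·S = -11.2745.
(2,2): S=266.7168. Δ = (V_up−V_dn)/(S_up−S_dn) = (5.0000−5.0000)/(336.0632−245.3795) = 0.0000. V = [p*·5.0000 + (1−p*)·5.0000]/1.2 = 4.1667. B = V − Δ·S = 4.1667.
(1,0): S=154.5600. Δ = (V_up−V_dn)/(S_up−S_dn) = (3.4314−0.0000)/(194.7456−142.1952) = 0.0653. V = [p*·3.4314 + (1−p*)·0.0000]/1.2 = 2.3549. B = V − Δ·S = -7.7374.
(1,1): S=211.6800. Δ = (V_up−V_dn)/(S_up−S_dn) = (4.1667−3.4314)/(266.7168−194.7456) = 0.0102. V = [p*·4.1667 + (1−p*)·3.4314]/1.2 = 3.3641. B = V − Δ·S = 1.2015.
(0,0): S=168.0000. Δ = (V_up−V_dn)/(S_up−S_dn) = (3.3641−2.3549)/(211.6800−154.5600) = 0.0177. V = [p*·3.3641 + (1−p*)·2.3549]/1.2 = 2.6550. B = V − Δ·S = -0.3133.
Check: Δ(0,0)·S0 + B(0,0) = 2.6550 = V0.

(0,0): Delta=0.0177 Bond=-0.3133
(1,0): Delta=0.0653 Bond=-7.7374
(1,1): Delta=0.0102 Bond=1.2015
(2,0): Delta=0.0000 Bond=0.0000
(2,1): Delta=0.0755 Bond=-11.2745
(2,2): Delta=0.0000 Bond=4.1667
V0=2.6550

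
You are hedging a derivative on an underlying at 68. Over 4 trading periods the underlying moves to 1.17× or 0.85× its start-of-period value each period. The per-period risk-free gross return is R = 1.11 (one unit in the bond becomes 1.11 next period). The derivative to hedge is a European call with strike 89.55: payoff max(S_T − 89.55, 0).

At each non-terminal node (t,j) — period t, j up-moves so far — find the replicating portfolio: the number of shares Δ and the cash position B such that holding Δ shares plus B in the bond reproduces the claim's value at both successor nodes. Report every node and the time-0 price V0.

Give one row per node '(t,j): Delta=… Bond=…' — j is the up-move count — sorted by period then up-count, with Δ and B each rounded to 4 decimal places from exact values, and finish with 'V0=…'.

(0,0): Delta=0.6659 Bond=-33.6049
(1,0): Delta=0.0876 Bond=-3.8763
(1,1): Delta=0.7628 Bond=-45.0149
(2,0): Delta=0.0000 Bond=0.0000
(2,1): Delta=0.1023 Bond=-5.2956
(2,2): Delta=0.8736 Bond=-60.2752
(3,0): Delta=0.0000 Bond=0.0000
(3,1): Delta=0.0000 Bond=0.0000
(3,2): Delta=0.1194 Bond=-7.2346
(3,3): Delta=1.0000 Bond=-80.6757
V0=11.6741

No-arbitrage ⇒ martingale measure with p* = (R−d)/(u−d) = 0.8125.
Terminal values V(4,·): V(4,0)=0.0000, V(4,1)=0.0000, V(4,2)=0.0000, V(4,3)=3.0232, V(4,4)=37.8743
Node (3,0) S=41.7605: V=(p*·0.0000+(1−p*)·0.0000)/1.11=0.0000; Δ=(0.0000−0.0000)/(48.8598−35.4964)=0.0000; B=V−Δ·S=0.0000
Node (3,1) S=57.4821: V=(p*·0.0000+(1−p*)·0.0000)/1.11=0.0000; Δ=(0.0000−0.0000)/(67.2541−48.8598)=0.0000; B=V−Δ·S=0.0000
Node (3,2) S=79.1224: V=(p*·3.0232+(1−p*)·0.0000)/1.11=2.2130; Δ=(3.0232−0.0000)/(92.5732−67.2541)=0.1194; B=V−Δ·S=-7.2346
Node (3,3) S=108.9097: V=(p*·37.8743+(1−p*)·3.0232)/1.11=28.2340; Δ=(37.8743−3.0232)/(127.4243−92.5732)=1.0000; B=V−Δ·S=-80.6757
Node (2,0) S=49.1300: V=(p*·0.0000+(1−p*)·0.0000)/1.11=0.0000; Δ=(0.0000−0.0000)/(57.4821−41.7605)=0.0000; B=V−Δ·S=0.0000
Node (2,1) S=67.6260: V=(p*·2.2130+(1−p*)·0.0000)/1.11=1.6198; Δ=(2.2130−0.0000)/(79.1224−57.4821)=0.1023; B=V−Δ·S=-5.2956
Node (2,2) S=93.0852: V=(p*·28.2340+(1−p*)·2.2130)/1.11=21.0406; Δ=(28.2340−2.2130)/(108.9097−79.1224)=0.8736; B=V−Δ·S=-60.2752
Node (1,0) S=57.8000: V=(p*·1.6198+(1−p*)·0.0000)/1.11=1.1857; Δ=(1.6198−0.0000)/(67.6260−49.1300)=0.0876; B=V−Δ·S=-3.8763
Node (1,1) S=79.5600: V=(p*·21.0406+(1−p*)·1.6198)/1.11=15.6750; Δ=(21.0406−1.6198)/(93.0852−67.6260)=0.7628; B=V−Δ·S=-45.0149
Node (0,0) S=68.0000: V=(p*·15.6750+(1−p*)·1.1857)/1.11=11.6741; Δ=(15.6750−1.1857)/(79.5600−57.8000)=0.6659; B=V−Δ·S=-33.6049
Root portfolio cost Δ·68+B reproduces V0=11.6741.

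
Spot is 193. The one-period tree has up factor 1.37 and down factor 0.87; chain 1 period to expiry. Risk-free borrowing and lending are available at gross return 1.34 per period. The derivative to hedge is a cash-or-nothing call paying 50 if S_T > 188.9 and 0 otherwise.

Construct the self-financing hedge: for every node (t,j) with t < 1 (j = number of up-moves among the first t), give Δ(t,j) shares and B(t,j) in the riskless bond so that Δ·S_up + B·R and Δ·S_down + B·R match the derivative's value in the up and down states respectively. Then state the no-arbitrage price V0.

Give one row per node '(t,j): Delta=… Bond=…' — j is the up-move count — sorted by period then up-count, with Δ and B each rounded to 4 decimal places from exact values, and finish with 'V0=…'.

(0,0): Delta=0.5181 Bond=-64.9254
V0=35.0746

The replicating-portfolio and risk-neutral prices coincide; use p* = (1.34−0.87)/(1.37−0.87) = 0.9400 for the latter.
Terminal payoffs: V(1,0)=0.0000, V(1,1)=50.0000
Node (0,0) S=193.0000: V=(p*·50.0000+(1−p*)·0.0000)/1.34=35.0746; Δ=(50.0000−0.0000)/(264.4100−167.9100)=0.5181; B=V−Δ·S=-64.9254
Root portfolio cost Δ·193+B reproduces V0=35.0746.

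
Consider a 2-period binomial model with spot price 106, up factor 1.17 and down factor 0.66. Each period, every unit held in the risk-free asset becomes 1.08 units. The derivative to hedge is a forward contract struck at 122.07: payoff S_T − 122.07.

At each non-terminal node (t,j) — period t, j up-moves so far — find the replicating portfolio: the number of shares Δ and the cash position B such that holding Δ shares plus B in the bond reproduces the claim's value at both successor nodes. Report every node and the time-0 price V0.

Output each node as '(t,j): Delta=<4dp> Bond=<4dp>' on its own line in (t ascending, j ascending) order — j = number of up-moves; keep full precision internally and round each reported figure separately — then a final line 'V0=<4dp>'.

The replicating-portfolio and risk-neutral prices coincide; use p* = (1.08−0.66)/(1.17−0.66) = 0.8235 for the latter.
At expiry t=2: V(2,0)=-75.8964, V(2,1)=-40.2168, V(2,2)=23.0334
(1,0): S=69.9600. Δ = (V_up−V_dn)/(S_up−S_dn) = (-40.2168−-75.8964)/(81.8532−46.1736) = 1.0000. V = [p*·-40.2168 + (1−p*)·-75.8964]/1.08 = -43.0678. B = V − Δ·S = -113.0278.
(1,1): S=124.0200. Δ = (V_up−V_dn)/(S_up−S_dn) = (23.0334−-40.2168)/(145.1034−81.8532) = 1.0000. V = [p*·23.0334 + (1−p*)·-40.2168]/1.08 = 10.9922. B = V − Δ·S = -113.0278.
(0,0): S=106.0000. Δ = (V_up−V_dn)/(S_up−S_dn) = (10.9922−-43.0678)/(124.0200−69.9600) = 1.0000. V = [p*·10.9922 + (1−p*)·-43.0678]/1.08 = 1.3447. B = V − Δ·S = -104.6553.
The time-0 hedge costs 1.3447, which is the no-arbitrage price.

(0,0): Delta=1.0000 Bond=-104.6553
(1,0): Delta=1.0000 Bond=-113.0278
(1,1): Delta=1.0000 Bond=-113.0278
V0=1.3447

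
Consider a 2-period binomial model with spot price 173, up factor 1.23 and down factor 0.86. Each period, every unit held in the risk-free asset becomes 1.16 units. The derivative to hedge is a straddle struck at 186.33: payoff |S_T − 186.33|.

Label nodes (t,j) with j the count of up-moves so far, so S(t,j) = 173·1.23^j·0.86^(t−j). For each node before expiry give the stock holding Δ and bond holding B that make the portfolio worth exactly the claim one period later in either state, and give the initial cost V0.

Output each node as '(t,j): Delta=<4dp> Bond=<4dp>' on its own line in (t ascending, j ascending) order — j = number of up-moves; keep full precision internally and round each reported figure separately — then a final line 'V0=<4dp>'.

Risk-neutral probability p* = (R−d)/(u−d) = (1.16−0.86)/(1.23−0.86) = 0.8108.
Terminal payoffs: V(2,0)=58.3792, V(2,1)=3.3306, V(2,2)=75.4017
  t=1,j=0: stock 148.7800 → up 182.9994 (V=3.3306), down 127.9508 (V=58.3792). Price 11.8493; hedge Δ=-1.0000, bond B=160.6293.
  t=1,j=1: stock 212.7900 → up 261.7317 (V=75.4017), down 182.9994 (V=3.3306). Price 53.2471; hedge Δ=0.9154, bond B=-141.5397.
  t=0,j=0: stock 173.0000 → up 212.7900 (V=53.2471), down 148.7800 (V=11.8493). Price 39.1509; hedge Δ=0.6467, bond B=-72.7350.
Check: Δ(0,0)·S0 + B(0,0) = 39.1509 = V0.

(0,0): Delta=0.6467 Bond=-72.7350
(1,0): Delta=-1.0000 Bond=160.6293
(1,1): Delta=0.9154 Bond=-141.5397
V0=39.1509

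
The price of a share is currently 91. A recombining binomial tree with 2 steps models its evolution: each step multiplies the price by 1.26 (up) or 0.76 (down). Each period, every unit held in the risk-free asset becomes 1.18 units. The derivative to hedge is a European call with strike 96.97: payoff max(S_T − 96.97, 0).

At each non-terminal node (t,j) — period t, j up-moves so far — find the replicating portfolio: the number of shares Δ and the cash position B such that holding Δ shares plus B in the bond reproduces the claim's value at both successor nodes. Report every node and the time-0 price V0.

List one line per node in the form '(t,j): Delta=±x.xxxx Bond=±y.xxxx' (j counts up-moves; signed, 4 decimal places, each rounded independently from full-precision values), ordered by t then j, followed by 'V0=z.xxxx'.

Risk-neutral probability p* = (R−d)/(u−d) = (1.18−0.76)/(1.26−0.76) = 0.8400.
Terminal payoffs: V(2,0)=0.0000, V(2,1)=0.0000, V(2,2)=47.5016
(1,0): S=69.1600. Δ = (V_up−V_dn)/(S_up−S_dn) = (0.0000−0.0000)/(87.1416−52.5616) = 0.0000. V = [p*·0.0000 + (1−p*)·0.0000]/1.18 = 0.0000. B = V − Δ·S = 0.0000.
(1,1): S=114.6600. Δ = (V_up−V_dn)/(S_up−S_dn) = (47.5016−0.0000)/(144.4716−87.1416) = 0.8286. V = [p*·47.5016 + (1−p*)·0.0000]/1.18 = 33.8147. B = V − Δ·S = -61.1885.
(0,0): S=91.0000. Δ = (V_up−V_dn)/(S_up−S_dn) = (33.8147−0.0000)/(114.6600−69.1600) = 0.7432. V = [p*·33.8147 + (1−p*)·0.0000]/1.18 = 24.0715. B = V − Δ·S = -43.5579.
Each (Δ,B) replicates both successor values, so the strategy is self-financing and V0 is arbitrage-free.

(0,0): Delta=0.7432 Bond=-43.5579
(1,0): Delta=0.0000 Bond=0.0000
(1,1): Delta=0.8286 Bond=-61.1885
V0=24.0715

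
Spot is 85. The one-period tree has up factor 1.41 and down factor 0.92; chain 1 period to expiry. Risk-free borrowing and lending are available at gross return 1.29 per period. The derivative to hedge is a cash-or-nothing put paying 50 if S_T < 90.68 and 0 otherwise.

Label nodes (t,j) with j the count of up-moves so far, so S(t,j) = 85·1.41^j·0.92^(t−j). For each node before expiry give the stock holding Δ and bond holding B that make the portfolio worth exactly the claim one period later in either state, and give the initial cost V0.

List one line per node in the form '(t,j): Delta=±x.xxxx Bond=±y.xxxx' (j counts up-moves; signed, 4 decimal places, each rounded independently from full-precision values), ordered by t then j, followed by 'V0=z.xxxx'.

Under the risk-neutral measure, an up-move has probability p* = (R−d)/(u−d) = 0.7551 and values discount at R = 1.29.
At expiry t=1: V(1,0)=50.0000, V(1,1)=0.0000
(0,0): S=85.0000. Δ = (V_up−V_dn)/(S_up−S_dn) = (0.0000−50.0000)/(119.8500−78.2000) = -1.2005. V = [p*·0.0000 + (1−p*)·50.0000]/1.29 = 9.4922. B = V − Δ·S = 111.5330.
Root portfolio cost Δ·85+B reproduces V0=9.4922.

(0,0): Delta=-1.2005 Bond=111.5330
V0=9.4922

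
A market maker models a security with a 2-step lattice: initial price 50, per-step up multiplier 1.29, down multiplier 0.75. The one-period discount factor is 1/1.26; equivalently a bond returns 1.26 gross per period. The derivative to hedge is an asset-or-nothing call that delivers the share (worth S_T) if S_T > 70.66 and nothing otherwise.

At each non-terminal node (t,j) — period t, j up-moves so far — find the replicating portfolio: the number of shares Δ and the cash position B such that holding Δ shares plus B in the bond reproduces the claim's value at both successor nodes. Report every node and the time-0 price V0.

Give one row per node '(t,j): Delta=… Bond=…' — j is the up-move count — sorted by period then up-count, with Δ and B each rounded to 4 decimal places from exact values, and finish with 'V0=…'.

(0,0): Delta=2.3099 Bond=-68.7468
(1,0): Delta=0.0000 Bond=0.0000
(1,1): Delta=2.3889 Bond=-91.7163
V0=46.7478

Since d<R<u, set p* = (R−d)/(u−d) = 0.9444; price each node as the discounted p*-expectation of its children.
Terminal payoffs: V(2,0)=0.0000, V(2,1)=0.0000, V(2,2)=83.2050
  t=1,j=0: stock 37.5000 → up 48.3750 (V=0.0000), down 28.1250 (V=0.0000). Price 0.0000; hedge Δ=0.0000, bond B=0.0000.
  t=1,j=1: stock 64.5000 → up 83.2050 (V=83.2050), down 48.3750 (V=0.0000). Price 62.3671; hedge Δ=2.3889, bond B=-91.7163.
  t=0,j=0: stock 50.0000 → up 64.5000 (V=62.3671), down 37.5000 (V=0.0000). Price 46.7478; hedge Δ=2.3099, bond B=-68.7468.
The time-0 hedge costs 46.7478, which is the no-arbitrage price.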